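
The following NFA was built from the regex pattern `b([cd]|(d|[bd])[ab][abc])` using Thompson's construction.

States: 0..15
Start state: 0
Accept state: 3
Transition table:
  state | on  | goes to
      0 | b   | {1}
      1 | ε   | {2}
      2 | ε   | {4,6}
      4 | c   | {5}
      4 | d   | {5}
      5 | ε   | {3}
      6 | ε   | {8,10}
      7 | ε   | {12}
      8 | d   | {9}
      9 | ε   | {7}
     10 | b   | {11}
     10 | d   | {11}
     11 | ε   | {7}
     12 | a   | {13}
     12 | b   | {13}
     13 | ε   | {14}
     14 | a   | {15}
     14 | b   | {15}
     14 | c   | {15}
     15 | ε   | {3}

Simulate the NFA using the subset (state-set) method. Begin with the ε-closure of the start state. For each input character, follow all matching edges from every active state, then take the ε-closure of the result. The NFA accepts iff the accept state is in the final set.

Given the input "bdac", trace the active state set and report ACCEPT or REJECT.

initial (ε-close {0}): {0}
'b' @ 1: {1,2,4,6,8,10}
'd' @ 2: {3,5,7,9,11,12}  [accepting]
'a' @ 3: {13,14}
'c' @ 4: {3,15}  [accepting]
end set {3,15} — state 3 in

Answer: ACCEPT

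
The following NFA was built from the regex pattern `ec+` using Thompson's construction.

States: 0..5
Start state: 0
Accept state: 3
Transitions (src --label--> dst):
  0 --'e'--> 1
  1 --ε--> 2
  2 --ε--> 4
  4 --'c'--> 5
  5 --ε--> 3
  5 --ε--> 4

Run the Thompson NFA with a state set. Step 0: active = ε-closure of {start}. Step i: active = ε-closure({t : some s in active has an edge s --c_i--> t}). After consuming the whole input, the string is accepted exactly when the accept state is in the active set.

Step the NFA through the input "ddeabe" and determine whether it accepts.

Answer: REJECT

Steps:
initial (ε-close {0}): {0}
'd' @ 1: {}  — state set empty
rest 'deabe' ignored (set empty)
after full input: {}  (accept=3 not in)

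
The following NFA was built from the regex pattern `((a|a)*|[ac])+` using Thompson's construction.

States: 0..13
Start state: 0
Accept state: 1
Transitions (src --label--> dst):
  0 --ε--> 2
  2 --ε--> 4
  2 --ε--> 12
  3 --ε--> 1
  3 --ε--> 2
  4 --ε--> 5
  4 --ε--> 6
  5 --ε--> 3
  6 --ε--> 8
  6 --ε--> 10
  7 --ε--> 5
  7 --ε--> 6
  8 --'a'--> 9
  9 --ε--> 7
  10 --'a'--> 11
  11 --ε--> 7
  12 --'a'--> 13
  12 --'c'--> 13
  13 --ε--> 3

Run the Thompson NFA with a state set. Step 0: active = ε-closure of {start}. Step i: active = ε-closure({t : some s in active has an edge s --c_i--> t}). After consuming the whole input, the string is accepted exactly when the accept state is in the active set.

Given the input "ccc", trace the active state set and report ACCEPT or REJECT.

initial (ε-close {0}): {0,1,2,3,4,5,6,8,10,12}
'c' @ 1: {1,2,3,4,5,6,8,10,12,13}  (accept∈set)
'c' @ 2: {1,2,3,4,5,6,8,10,12,13}  (accept∈set)
'c' @ 3: {1,2,3,4,5,6,8,10,12,13}  (accept∈set)
end set {1,2,3,4,5,6,8,10,12,13} — state 1 in

Answer: ACCEPT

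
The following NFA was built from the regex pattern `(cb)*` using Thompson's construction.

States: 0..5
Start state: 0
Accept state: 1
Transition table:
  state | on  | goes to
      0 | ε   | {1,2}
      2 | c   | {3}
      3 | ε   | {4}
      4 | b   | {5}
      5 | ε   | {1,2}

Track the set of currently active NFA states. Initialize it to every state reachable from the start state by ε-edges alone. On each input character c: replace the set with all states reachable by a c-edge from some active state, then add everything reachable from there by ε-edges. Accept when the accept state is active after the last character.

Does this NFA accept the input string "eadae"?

Answer: REJECT

Steps:
start: ε-closure({0}) = {0,1,2}
'e' @ 1: {}  — no active states
rest 'adae' ignored (set empty)
end set {} — state 1 not in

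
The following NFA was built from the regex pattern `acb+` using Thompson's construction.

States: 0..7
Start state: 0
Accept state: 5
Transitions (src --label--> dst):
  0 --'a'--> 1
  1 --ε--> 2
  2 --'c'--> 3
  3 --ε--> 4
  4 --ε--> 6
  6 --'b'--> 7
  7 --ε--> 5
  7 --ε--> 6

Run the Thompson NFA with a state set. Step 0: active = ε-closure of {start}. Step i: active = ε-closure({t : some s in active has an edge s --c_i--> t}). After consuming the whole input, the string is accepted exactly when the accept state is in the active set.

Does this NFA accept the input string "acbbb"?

Answer: ACCEPT

Trace:
start: ε-closure({0}) = {0}
'a' @ 1: {1,2}
'c' @ 2: {3,4,6}
'b' @ 3: {5,6,7}  ✓accept
'b' @ 4: {5,6,7}  ✓accept
'b' @ 5: {5,6,7}  ✓accept
after full input: {5,6,7}  (accept=5 in)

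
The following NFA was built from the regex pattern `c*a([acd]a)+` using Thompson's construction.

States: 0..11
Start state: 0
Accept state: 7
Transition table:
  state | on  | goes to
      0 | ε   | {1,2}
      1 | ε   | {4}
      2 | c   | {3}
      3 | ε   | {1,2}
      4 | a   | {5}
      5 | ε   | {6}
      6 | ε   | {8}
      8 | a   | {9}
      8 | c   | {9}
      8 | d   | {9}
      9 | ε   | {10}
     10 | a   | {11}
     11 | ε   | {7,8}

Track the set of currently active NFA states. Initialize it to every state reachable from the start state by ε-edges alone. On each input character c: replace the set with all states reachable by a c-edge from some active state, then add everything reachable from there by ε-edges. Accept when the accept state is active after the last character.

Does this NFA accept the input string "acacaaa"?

initial (ε-close {0}): {0,1,2,4}
'a' @ 1: {5,6,8}
'c' @ 2: {9,10}
'a' @ 3: {7,8,11}  [accepting]
'c' @ 4: {9,10}
'a' @ 5: {7,8,11}  [accepting]
'a' @ 6: {9,10}
'a' @ 7: {7,8,11}  [accepting]
after full input: {7,8,11}  (accept=7 in)

Answer: ACCEPT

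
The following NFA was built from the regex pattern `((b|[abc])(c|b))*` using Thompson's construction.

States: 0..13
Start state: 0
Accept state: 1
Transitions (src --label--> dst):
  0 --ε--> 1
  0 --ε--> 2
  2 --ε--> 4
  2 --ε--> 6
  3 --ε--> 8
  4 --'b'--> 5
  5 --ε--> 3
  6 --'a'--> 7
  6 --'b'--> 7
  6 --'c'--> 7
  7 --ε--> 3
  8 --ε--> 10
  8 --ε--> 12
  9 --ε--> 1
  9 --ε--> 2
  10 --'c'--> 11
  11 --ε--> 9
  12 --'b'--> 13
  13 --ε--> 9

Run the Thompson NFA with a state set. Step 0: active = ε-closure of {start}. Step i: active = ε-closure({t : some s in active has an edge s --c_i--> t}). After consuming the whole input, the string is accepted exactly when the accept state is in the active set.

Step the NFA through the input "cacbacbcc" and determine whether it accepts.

Answer: REJECT

Derivation:
start: ε-closure({0}) = {0,1,2,4,6}
'c' @ 1: {3,7,8,10,12}
'a' @ 2: {}  — dead — no transitions
rest 'cbacbcc' ignored (set empty)
after full input: {}  (accept=1 not in)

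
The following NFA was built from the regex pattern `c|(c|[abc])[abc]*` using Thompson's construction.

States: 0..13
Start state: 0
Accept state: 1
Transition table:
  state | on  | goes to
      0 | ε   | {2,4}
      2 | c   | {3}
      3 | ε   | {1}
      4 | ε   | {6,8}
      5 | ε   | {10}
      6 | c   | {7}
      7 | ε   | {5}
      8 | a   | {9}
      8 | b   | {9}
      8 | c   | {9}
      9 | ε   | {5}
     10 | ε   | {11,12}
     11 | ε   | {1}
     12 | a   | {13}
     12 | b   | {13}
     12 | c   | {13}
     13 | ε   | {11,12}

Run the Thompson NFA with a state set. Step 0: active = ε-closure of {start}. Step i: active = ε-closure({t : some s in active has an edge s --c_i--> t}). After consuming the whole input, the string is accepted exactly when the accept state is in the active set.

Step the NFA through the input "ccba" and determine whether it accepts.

S₀ = ε-closure({0}) = {0,2,4,6,8}
'c' @ 1: {1,3,5,7,9,10,11,12}  [accepting]
'c' @ 2: {1,11,12,13}  [accepting]
'b' @ 3: {1,11,12,13}  [accepting]
'a' @ 4: {1,11,12,13}  [accepting]
after full input: {1,11,12,13}  (accept=1 in)

Answer: ACCEPT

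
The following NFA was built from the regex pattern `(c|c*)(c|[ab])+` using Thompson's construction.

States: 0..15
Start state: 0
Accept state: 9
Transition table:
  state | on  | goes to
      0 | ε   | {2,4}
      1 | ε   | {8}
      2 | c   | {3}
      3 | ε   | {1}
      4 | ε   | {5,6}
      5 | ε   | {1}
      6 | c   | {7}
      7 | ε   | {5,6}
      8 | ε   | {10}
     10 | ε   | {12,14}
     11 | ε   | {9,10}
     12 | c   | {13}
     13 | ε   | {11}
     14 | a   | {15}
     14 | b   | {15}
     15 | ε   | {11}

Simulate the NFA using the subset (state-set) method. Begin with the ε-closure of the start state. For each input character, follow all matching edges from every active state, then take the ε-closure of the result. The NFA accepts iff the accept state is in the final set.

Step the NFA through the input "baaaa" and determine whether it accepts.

start: ε-closure({0}) = {0,1,2,4,5,6,8,10,12,14}
'b' @ 1: {9,10,11,12,14,15}  [accepting]
'a' @ 2: {9,10,11,12,14,15}  [accepting]
'a' @ 3: {9,10,11,12,14,15}  [accepting]
'a' @ 4: {9,10,11,12,14,15}  [accepting]
'a' @ 5: {9,10,11,12,14,15}  [accepting]
after full input: {9,10,11,12,14,15}  (accept=9 in)

Answer: ACCEPT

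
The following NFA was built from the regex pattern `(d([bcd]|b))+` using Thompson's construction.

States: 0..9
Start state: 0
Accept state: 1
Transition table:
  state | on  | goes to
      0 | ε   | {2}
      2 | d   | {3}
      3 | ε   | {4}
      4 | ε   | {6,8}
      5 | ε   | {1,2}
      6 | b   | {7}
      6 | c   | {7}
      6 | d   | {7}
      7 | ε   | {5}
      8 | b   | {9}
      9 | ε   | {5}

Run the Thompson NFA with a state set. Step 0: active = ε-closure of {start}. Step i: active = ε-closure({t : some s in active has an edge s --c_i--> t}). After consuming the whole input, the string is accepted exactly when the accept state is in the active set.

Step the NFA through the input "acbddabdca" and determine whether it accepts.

Answer: REJECT

Derivation:
initial (ε-close {0}): {0,2}
'a' @ 1: {}  — state set empty
rest 'cbddabdca' ignored (set empty)
after full input: {}  (accept=1 not in)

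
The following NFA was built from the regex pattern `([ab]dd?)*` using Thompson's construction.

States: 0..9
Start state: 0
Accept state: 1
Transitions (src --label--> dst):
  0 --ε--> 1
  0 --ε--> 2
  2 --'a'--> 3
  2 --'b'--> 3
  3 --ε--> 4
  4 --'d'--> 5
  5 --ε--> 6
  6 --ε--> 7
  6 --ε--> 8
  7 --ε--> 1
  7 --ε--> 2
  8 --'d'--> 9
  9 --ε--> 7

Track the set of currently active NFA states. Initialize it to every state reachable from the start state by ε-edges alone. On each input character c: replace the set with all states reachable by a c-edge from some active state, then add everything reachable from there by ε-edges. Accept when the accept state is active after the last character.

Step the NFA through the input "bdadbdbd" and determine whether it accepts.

Answer: ACCEPT

Steps:
initial (ε-close {0}): {0,1,2}
'b' @ 1: {3,4}
'd' @ 2: {1,2,5,6,7,8}  ✓accept
'a' @ 3: {3,4}
'd' @ 4: {1,2,5,6,7,8}  ✓accept
'b' @ 5: {3,4}
'd' @ 6: {1,2,5,6,7,8}  ✓accept
'b' @ 7: {3,4}
'd' @ 8: {1,2,5,6,7,8}  ✓accept
after full input: {1,2,5,6,7,8}  (accept=1 in)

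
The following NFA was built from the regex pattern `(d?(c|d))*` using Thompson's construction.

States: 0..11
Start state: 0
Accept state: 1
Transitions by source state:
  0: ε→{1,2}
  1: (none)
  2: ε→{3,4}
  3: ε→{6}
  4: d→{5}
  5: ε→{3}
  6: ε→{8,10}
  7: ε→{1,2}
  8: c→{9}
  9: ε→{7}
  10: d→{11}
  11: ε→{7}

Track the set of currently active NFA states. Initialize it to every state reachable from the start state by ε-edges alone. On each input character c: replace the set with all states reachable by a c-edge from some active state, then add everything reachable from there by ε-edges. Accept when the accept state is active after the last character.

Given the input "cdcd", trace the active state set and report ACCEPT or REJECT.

start: ε-closure({0}) = {0,1,2,3,4,6,8,10}
'c' @ 1: {1,2,3,4,6,7,8,9,10}  (accept∈set)
'd' @ 2: {1,2,3,4,5,6,7,8,10,11}  (accept∈set)
'c' @ 3: {1,2,3,4,6,7,8,9,10}  (accept∈set)
'd' @ 4: {1,2,3,4,5,6,7,8,10,11}  (accept∈set)
end set {1,2,3,4,5,6,7,8,10,11} — state 1 in

Answer: ACCEPT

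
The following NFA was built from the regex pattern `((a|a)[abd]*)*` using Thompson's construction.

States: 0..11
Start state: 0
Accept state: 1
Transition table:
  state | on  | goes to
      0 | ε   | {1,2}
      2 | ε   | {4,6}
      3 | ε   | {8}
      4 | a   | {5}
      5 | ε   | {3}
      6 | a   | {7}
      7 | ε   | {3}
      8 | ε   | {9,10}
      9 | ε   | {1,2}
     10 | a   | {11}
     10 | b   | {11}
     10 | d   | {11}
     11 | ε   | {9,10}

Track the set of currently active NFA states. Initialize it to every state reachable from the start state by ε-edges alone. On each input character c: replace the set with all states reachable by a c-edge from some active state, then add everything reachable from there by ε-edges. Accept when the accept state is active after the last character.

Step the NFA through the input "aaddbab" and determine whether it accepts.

Answer: ACCEPT

Derivation:
initial (ε-close {0}): {0,1,2,4,6}
'a' @ 1: {1,2,3,4,5,6,7,8,9,10}  ✓accept
'a' @ 2: {1,2,3,4,5,6,7,8,9,10,11}  ✓accept
'd' @ 3: {1,2,4,6,9,10,11}  ✓accept
'd' @ 4: {1,2,4,6,9,10,11}  ✓accept
'b' @ 5: {1,2,4,6,9,10,11}  ✓accept
'a' @ 6: {1,2,3,4,5,6,7,8,9,10,11}  ✓accept
'b' @ 7: {1,2,4,6,9,10,11}  ✓accept
final: {1,2,4,6,9,10,11}; accept 1 in set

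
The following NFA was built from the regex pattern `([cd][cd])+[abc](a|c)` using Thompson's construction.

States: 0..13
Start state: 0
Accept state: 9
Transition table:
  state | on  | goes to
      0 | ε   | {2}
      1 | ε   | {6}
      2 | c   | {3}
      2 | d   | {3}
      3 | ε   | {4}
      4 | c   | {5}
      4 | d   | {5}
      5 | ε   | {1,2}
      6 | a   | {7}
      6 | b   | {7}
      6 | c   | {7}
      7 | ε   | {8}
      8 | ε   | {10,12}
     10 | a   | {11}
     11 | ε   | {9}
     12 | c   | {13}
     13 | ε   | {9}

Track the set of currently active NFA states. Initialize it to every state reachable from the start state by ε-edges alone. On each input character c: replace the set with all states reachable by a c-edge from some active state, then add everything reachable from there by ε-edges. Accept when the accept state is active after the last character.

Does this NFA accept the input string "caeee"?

S₀ = ε-closure({0}) = {0,2}
'c' @ 1: {3,4}
'a' @ 2: {}  — dead — no transitions
rest 'eee' ignored (set empty)
final: {}; accept 9 not in set

Answer: REJECT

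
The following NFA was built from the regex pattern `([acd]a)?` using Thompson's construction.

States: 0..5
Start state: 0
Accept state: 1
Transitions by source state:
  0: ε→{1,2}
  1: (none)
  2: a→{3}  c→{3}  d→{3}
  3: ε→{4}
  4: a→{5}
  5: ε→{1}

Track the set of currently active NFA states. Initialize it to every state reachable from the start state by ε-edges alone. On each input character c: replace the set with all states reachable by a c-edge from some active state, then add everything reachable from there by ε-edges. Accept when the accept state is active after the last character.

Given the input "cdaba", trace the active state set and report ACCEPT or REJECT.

Answer: REJECT

Steps:
S₀ = ε-closure({0}) = {0,1,2}
'c' @ 1: {3,4}
'd' @ 2: {}  — no active states
rest 'aba' ignored (set empty)
after full input: {}  (accept=1 not in)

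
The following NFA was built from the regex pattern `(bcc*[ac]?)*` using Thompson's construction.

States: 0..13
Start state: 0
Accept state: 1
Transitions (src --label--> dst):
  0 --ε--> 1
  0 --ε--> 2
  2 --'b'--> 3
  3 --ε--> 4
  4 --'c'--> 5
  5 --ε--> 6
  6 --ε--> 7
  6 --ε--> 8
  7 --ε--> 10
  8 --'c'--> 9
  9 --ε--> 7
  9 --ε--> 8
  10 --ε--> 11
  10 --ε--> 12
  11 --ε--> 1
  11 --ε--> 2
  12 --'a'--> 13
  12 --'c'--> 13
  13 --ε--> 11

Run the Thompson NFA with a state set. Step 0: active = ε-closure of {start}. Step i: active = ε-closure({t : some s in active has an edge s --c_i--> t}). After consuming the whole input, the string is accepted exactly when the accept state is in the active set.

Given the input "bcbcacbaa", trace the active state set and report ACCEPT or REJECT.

initial (ε-close {0}): {0,1,2}
'b' @ 1: {3,4}
'c' @ 2: {1,2,5,6,7,8,10,11,12}  (accept∈set)
'b' @ 3: {3,4}
'c' @ 4: {1,2,5,6,7,8,10,11,12}  (accept∈set)
'a' @ 5: {1,2,11,13}  (accept∈set)
'c' @ 6: {}  — no active states
rest 'baa' ignored (set empty)
after full input: {}  (accept=1 not in)

Answer: REJECT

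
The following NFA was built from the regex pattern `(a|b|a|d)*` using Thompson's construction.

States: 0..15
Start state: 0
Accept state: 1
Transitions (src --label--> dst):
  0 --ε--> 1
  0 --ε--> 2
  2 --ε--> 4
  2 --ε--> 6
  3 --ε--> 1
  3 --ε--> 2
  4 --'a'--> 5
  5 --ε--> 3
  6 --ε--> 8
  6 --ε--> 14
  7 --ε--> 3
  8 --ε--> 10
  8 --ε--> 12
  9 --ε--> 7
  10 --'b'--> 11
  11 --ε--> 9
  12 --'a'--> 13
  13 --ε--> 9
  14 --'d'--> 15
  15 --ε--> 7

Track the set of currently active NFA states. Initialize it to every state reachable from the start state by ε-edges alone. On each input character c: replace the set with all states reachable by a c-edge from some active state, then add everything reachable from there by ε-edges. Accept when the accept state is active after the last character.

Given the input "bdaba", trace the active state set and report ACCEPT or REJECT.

initial (ε-close {0}): {0,1,2,4,6,8,10,12,14}
'b' @ 1: {1,2,3,4,6,7,8,9,10,11,12,14}  (accept∈set)
'd' @ 2: {1,2,3,4,6,7,8,10,12,14,15}  (accept∈set)
'a' @ 3: {1,2,3,4,5,6,7,8,9,10,12,13,14}  (accept∈set)
'b' @ 4: {1,2,3,4,6,7,8,9,10,11,12,14}  (accept∈set)
'a' @ 5: {1,2,3,4,5,6,7,8,9,10,12,13,14}  (accept∈set)
end set {1,2,3,4,5,6,7,8,9,10,12,13,14} — state 1 in

Answer: ACCEPT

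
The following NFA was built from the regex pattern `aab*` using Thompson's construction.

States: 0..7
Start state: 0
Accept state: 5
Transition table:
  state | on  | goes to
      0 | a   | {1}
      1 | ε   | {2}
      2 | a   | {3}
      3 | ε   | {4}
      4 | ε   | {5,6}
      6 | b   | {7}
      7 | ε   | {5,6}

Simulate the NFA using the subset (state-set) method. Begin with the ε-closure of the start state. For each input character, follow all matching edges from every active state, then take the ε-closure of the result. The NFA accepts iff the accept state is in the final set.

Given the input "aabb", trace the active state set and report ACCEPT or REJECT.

Answer: ACCEPT

Steps:
S₀ = ε-closure({0}) = {0}
'a' @ 1: {1,2}
'a' @ 2: {3,4,5,6}  ✓accept
'b' @ 3: {5,6,7}  ✓accept
'b' @ 4: {5,6,7}  ✓accept
final: {5,6,7}; accept 5 in set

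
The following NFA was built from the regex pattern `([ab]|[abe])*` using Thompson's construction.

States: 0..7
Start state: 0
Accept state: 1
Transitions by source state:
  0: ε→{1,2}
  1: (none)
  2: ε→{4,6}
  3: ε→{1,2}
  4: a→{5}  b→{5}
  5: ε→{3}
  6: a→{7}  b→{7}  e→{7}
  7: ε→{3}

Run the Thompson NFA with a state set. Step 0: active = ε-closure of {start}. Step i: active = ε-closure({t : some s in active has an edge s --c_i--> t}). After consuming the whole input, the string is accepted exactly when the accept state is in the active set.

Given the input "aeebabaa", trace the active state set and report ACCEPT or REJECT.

Answer: ACCEPT

Steps:
S₀ = ε-closure({0}) = {0,1,2,4,6}
'a' @ 1: {1,2,3,4,5,6,7}  (accept∈set)
'e' @ 2: {1,2,3,4,6,7}  (accept∈set)
'e' @ 3: {1,2,3,4,6,7}  (accept∈set)
'b' @ 4: {1,2,3,4,5,6,7}  (accept∈set)
'a' @ 5: {1,2,3,4,5,6,7}  (accept∈set)
'b' @ 6: {1,2,3,4,5,6,7}  (accept∈set)
'a' @ 7: {1,2,3,4,5,6,7}  (accept∈set)
'a' @ 8: {1,2,3,4,5,6,7}  (accept∈set)
final: {1,2,3,4,5,6,7}; accept 1 in set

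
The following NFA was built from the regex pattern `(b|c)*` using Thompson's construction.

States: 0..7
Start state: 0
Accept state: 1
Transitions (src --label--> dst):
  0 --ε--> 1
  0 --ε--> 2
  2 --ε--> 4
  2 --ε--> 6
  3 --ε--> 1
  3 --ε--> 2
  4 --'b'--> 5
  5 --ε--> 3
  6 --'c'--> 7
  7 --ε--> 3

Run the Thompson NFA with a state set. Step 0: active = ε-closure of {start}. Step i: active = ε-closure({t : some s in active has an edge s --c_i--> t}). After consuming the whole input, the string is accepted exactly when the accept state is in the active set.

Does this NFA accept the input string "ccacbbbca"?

Answer: REJECT

Trace:
S₀ = ε-closure({0}) = {0,1,2,4,6}
'c' @ 1: {1,2,3,4,6,7}  ✓accept
'c' @ 2: {1,2,3,4,6,7}  ✓accept
'a' @ 3: {}  — state set empty
rest 'cbbbca' ignored (set empty)
end set {} — state 1 not in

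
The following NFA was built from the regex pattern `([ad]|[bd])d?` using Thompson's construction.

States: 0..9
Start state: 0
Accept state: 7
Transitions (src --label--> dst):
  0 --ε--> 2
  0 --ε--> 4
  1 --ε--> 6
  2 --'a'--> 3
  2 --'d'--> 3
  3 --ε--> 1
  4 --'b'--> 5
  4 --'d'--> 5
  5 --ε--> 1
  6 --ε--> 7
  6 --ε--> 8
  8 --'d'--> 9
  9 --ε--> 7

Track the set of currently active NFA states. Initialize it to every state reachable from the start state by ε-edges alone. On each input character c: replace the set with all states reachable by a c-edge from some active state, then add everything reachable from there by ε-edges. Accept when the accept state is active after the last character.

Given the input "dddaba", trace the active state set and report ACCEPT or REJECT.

S₀ = ε-closure({0}) = {0,2,4}
'd' @ 1: {1,3,5,6,7,8}  ✓accept
'd' @ 2: {7,9}  ✓accept
'd' @ 3: {}  — dead — no transitions
rest 'aba' ignored (set empty)
after full input: {}  (accept=7 not in)

Answer: REJECT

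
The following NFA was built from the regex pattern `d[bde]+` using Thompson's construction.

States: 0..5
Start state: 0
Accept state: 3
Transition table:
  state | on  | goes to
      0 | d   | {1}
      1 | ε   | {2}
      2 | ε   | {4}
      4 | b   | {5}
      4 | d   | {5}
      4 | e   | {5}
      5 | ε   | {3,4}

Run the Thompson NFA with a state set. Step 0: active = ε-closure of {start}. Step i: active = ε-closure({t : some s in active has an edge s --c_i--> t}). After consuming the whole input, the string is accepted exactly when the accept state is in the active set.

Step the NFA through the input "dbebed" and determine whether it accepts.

start: ε-closure({0}) = {0}
'd' @ 1: {1,2,4}
'b' @ 2: {3,4,5}  (accept∈set)
'e' @ 3: {3,4,5}  (accept∈set)
'b' @ 4: {3,4,5}  (accept∈set)
'e' @ 5: {3,4,5}  (accept∈set)
'd' @ 6: {3,4,5}  (accept∈set)
final: {3,4,5}; accept 3 in set

Answer: ACCEPT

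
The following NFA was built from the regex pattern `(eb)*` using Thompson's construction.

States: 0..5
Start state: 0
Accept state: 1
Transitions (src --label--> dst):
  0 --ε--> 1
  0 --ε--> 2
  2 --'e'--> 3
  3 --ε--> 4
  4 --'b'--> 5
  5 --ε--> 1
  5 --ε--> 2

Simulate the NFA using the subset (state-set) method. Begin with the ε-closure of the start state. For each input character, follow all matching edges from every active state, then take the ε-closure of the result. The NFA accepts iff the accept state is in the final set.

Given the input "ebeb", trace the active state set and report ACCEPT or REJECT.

initial (ε-close {0}): {0,1,2}
'e' @ 1: {3,4}
'b' @ 2: {1,2,5}  [accepting]
'e' @ 3: {3,4}
'b' @ 4: {1,2,5}  [accepting]
end set {1,2,5} — state 1 in

Answer: ACCEPT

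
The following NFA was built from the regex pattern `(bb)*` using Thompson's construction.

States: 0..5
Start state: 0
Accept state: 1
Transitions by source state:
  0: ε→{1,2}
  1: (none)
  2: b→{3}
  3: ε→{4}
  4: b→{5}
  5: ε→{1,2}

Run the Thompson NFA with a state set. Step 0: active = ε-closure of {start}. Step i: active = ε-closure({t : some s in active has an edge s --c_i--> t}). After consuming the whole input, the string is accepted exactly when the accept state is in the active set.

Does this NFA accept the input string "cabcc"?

S₀ = ε-closure({0}) = {0,1,2}
'c' @ 1: {}  — state set empty
rest 'abcc' ignored (set empty)
after full input: {}  (accept=1 not in)

Answer: REJECT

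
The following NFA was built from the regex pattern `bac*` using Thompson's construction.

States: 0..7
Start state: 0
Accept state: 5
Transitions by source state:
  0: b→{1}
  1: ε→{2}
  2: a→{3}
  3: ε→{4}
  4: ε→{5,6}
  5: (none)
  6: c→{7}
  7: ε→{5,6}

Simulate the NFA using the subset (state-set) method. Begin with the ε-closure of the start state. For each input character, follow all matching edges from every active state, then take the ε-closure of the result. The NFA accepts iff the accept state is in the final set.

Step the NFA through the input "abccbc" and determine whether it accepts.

Answer: REJECT

Steps:
S₀ = ε-closure({0}) = {0}
'a' @ 1: {}  — no active states
rest 'bccbc' ignored (set empty)
end set {} — state 5 not in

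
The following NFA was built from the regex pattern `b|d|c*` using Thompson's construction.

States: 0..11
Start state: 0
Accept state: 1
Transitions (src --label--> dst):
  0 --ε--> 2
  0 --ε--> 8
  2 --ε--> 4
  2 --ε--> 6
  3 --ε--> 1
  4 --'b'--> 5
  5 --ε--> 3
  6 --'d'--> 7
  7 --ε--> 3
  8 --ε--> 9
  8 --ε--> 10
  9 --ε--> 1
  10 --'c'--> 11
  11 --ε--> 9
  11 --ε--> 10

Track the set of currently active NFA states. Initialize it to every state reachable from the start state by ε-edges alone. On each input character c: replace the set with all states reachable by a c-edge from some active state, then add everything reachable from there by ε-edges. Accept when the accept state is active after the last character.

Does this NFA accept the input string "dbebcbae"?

Answer: REJECT

Trace:
initial (ε-close {0}): {0,1,2,4,6,8,9,10}
'd' @ 1: {1,3,7}  ✓accept
'b' @ 2: {}  — no active states
rest 'ebcbae' ignored (set empty)
end set {} — state 1 not in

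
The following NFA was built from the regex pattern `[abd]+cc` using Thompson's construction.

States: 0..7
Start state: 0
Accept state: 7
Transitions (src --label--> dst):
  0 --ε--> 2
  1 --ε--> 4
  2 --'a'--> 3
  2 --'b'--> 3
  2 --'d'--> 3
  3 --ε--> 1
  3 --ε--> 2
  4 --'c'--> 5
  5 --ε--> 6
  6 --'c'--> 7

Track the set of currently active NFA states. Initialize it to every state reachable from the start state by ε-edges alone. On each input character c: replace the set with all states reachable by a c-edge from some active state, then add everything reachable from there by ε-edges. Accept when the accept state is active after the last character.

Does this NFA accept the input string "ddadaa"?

Answer: REJECT

Trace:
S₀ = ε-closure({0}) = {0,2}
'd' @ 1: {1,2,3,4}
'd' @ 2: {1,2,3,4}
'a' @ 3: {1,2,3,4}
'd' @ 4: {1,2,3,4}
'a' @ 5: {1,2,3,4}
'a' @ 6: {1,2,3,4}
final: {1,2,3,4}; accept 7 not in set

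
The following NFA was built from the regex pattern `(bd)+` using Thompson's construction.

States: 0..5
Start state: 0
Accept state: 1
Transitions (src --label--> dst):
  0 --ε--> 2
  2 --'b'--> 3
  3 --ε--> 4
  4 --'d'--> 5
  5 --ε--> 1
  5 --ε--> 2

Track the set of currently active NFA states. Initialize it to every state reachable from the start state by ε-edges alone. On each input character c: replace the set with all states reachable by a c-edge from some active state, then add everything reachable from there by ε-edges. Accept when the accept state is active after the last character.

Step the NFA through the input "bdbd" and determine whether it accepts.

Answer: ACCEPT

Trace:
initial (ε-close {0}): {0,2}
'b' @ 1: {3,4}
'd' @ 2: {1,2,5}  ✓accept
'b' @ 3: {3,4}
'd' @ 4: {1,2,5}  ✓accept
final: {1,2,5}; accept 1 in set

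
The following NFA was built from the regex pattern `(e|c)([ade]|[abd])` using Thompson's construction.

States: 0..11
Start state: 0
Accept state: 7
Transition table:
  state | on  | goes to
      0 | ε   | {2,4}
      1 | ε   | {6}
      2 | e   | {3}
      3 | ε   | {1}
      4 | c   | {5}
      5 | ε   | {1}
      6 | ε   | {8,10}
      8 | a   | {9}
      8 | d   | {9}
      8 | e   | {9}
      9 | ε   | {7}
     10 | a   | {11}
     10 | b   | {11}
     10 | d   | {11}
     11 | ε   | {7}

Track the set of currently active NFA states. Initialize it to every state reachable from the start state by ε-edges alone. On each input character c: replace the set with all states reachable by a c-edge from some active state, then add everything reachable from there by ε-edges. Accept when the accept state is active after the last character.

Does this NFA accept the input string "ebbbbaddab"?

start: ε-closure({0}) = {0,2,4}
'e' @ 1: {1,3,6,8,10}
'b' @ 2: {7,11}  ✓accept
'b' @ 3: {}  — no active states
rest 'bbaddab' ignored (set empty)
after full input: {}  (accept=7 not in)

Answer: REJECT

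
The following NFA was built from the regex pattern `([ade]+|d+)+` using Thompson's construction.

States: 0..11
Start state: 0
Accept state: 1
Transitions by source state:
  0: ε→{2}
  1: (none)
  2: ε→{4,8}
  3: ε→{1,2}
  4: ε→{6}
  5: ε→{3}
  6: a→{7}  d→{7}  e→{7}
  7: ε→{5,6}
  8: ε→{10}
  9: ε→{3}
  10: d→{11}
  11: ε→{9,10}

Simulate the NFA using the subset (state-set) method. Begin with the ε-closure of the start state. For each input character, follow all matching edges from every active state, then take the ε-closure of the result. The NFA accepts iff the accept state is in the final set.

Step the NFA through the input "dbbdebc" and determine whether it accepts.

Answer: REJECT

Derivation:
start: ε-closure({0}) = {0,2,4,6,8,10}
'd' @ 1: {1,2,3,4,5,6,7,8,9,10,11}  ✓accept
'b' @ 2: {}  — no active states
rest 'bdebc' ignored (set empty)
end set {} — state 1 not in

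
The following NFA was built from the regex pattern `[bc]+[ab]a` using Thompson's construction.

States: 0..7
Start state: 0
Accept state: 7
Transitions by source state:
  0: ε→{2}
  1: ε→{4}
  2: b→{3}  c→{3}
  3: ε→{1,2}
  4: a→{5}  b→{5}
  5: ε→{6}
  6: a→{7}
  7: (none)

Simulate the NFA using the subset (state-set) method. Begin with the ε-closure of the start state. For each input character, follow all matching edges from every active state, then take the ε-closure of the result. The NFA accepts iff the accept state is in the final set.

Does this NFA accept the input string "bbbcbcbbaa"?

S₀ = ε-closure({0}) = {0,2}
'b' @ 1: {1,2,3,4}
'b' @ 2: {1,2,3,4,5,6}
'b' @ 3: {1,2,3,4,5,6}
'c' @ 4: {1,2,3,4}
'b' @ 5: {1,2,3,4,5,6}
'c' @ 6: {1,2,3,4}
'b' @ 7: {1,2,3,4,5,6}
'b' @ 8: {1,2,3,4,5,6}
'a' @ 9: {5,6,7}  [accepting]
'a' @ 10: {7}  [accepting]
end set {7} — state 7 in

Answer: ACCEPT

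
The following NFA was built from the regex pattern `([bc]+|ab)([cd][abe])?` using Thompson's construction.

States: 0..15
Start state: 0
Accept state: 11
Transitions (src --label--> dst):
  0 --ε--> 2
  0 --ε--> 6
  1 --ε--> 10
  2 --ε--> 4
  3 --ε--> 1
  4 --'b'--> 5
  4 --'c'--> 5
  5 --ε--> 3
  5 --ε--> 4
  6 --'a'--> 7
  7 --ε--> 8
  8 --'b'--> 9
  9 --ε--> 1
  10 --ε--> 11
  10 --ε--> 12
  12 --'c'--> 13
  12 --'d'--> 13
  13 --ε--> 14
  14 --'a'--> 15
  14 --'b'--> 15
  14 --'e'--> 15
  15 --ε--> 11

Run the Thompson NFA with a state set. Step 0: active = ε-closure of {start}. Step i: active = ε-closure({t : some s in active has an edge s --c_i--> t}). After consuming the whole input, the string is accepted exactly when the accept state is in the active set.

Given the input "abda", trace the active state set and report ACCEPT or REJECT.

Answer: ACCEPT

Steps:
start: ε-closure({0}) = {0,2,4,6}
'a' @ 1: {7,8}
'b' @ 2: {1,9,10,11,12}  (accept∈set)
'd' @ 3: {13,14}
'a' @ 4: {11,15}  (accept∈set)
final: {11,15}; accept 11 in set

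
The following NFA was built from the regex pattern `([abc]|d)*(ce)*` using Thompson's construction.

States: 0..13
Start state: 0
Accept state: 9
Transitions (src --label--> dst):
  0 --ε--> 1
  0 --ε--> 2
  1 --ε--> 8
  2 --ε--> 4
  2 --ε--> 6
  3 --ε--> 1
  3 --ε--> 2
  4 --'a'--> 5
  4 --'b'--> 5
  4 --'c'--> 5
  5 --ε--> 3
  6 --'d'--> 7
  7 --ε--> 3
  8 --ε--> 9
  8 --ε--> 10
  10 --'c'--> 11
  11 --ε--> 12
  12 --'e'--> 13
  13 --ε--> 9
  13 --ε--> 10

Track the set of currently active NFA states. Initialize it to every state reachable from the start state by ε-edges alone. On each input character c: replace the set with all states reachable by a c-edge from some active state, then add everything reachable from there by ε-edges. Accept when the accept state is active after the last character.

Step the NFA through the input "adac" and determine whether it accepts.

Answer: ACCEPT

Trace:
initial (ε-close {0}): {0,1,2,4,6,8,9,10}
'a' @ 1: {1,2,3,4,5,6,8,9,10}  (accept∈set)
'd' @ 2: {1,2,3,4,6,7,8,9,10}  (accept∈set)
'a' @ 3: {1,2,3,4,5,6,8,9,10}  (accept∈set)
'c' @ 4: {1,2,3,4,5,6,8,9,10,11,12}  (accept∈set)
final: {1,2,3,4,5,6,8,9,10,11,12}; accept 9 in set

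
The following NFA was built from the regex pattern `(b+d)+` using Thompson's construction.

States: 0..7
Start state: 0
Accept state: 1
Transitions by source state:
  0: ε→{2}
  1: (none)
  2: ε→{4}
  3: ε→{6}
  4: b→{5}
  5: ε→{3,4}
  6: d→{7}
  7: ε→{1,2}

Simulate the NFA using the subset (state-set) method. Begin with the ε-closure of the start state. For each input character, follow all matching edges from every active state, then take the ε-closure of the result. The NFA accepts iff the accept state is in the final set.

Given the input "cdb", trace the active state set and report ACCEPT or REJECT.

Answer: REJECT

Trace:
start: ε-closure({0}) = {0,2,4}
'c' @ 1: {}  — no active states
rest 'db' ignored (set empty)
final: {}; accept 1 not in set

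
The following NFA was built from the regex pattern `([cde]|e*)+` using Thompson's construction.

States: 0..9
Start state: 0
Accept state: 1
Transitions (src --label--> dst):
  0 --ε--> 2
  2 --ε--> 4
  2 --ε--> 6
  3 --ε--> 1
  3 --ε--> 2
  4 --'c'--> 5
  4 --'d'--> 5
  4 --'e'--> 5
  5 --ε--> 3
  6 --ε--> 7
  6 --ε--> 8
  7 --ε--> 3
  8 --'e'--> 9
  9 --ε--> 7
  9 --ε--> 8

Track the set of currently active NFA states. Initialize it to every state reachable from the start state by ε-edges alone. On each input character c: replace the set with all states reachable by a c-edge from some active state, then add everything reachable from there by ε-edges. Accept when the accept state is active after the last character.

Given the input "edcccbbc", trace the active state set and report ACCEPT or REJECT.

S₀ = ε-closure({0}) = {0,1,2,3,4,6,7,8}
'e' @ 1: {1,2,3,4,5,6,7,8,9}  ✓accept
'd' @ 2: {1,2,3,4,5,6,7,8}  ✓accept
'c' @ 3: {1,2,3,4,5,6,7,8}  ✓accept
'c' @ 4: {1,2,3,4,5,6,7,8}  ✓accept
'c' @ 5: {1,2,3,4,5,6,7,8}  ✓accept
'b' @ 6: {}  — state set empty
rest 'bc' ignored (set empty)
end set {} — state 1 not in

Answer: REJECT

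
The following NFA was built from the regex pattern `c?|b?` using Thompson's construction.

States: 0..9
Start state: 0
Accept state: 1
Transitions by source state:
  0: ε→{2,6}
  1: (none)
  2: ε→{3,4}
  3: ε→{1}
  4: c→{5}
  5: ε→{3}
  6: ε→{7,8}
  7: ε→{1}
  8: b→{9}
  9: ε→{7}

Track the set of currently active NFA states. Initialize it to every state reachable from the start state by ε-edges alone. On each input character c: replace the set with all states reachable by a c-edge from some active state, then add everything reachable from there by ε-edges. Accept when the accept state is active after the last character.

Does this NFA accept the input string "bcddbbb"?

initial (ε-close {0}): {0,1,2,3,4,6,7,8}
'b' @ 1: {1,7,9}  [accepting]
'c' @ 2: {}  — state set empty
rest 'ddbbb' ignored (set empty)
end set {} — state 1 not in

Answer: REJECT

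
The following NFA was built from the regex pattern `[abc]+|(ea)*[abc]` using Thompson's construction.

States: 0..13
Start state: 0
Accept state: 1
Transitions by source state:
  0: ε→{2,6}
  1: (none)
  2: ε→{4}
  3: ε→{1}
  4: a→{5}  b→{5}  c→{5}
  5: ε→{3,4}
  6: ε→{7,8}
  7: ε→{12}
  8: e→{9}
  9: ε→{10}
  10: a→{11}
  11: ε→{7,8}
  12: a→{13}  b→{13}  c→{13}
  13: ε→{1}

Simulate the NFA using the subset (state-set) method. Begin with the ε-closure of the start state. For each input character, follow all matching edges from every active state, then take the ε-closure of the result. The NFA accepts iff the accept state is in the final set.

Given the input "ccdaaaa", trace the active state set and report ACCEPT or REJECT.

S₀ = ε-closure({0}) = {0,2,4,6,7,8,12}
'c' @ 1: {1,3,4,5,13}  ✓accept
'c' @ 2: {1,3,4,5}  ✓accept
'd' @ 3: {}  — dead — no transitions
rest 'aaaa' ignored (set empty)
end set {} — state 1 not in

Answer: REJECT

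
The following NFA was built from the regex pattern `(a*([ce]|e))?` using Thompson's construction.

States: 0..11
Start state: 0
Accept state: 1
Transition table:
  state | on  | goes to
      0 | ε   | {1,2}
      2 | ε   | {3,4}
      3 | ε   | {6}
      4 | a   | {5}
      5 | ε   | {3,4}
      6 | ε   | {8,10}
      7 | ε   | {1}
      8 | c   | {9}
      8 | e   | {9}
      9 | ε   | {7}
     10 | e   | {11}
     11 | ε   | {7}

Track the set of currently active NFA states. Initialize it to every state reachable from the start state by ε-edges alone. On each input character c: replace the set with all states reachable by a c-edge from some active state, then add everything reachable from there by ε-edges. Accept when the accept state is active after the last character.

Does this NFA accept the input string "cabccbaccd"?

initial (ε-close {0}): {0,1,2,3,4,6,8,10}
'c' @ 1: {1,7,9}  ✓accept
'a' @ 2: {}  — state set empty
rest 'bccbaccd' ignored (set empty)
end set {} — state 1 not in

Answer: REJECT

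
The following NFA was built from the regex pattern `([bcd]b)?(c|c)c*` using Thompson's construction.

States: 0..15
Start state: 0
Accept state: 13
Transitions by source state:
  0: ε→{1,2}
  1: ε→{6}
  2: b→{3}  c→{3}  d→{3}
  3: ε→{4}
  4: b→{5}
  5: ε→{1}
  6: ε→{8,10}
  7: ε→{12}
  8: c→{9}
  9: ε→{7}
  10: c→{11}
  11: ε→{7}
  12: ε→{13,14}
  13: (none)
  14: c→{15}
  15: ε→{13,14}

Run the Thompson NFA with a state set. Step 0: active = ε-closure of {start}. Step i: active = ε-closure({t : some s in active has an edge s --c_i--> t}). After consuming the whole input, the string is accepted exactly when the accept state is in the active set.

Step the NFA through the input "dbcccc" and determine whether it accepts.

Answer: ACCEPT

Steps:
S₀ = ε-closure({0}) = {0,1,2,6,8,10}
'd' @ 1: {3,4}
'b' @ 2: {1,5,6,8,10}
'c' @ 3: {7,9,11,12,13,14}  ✓accept
'c' @ 4: {13,14,15}  ✓accept
'c' @ 5: {13,14,15}  ✓accept
'c' @ 6: {13,14,15}  ✓accept
final: {13,14,15}; accept 13 in set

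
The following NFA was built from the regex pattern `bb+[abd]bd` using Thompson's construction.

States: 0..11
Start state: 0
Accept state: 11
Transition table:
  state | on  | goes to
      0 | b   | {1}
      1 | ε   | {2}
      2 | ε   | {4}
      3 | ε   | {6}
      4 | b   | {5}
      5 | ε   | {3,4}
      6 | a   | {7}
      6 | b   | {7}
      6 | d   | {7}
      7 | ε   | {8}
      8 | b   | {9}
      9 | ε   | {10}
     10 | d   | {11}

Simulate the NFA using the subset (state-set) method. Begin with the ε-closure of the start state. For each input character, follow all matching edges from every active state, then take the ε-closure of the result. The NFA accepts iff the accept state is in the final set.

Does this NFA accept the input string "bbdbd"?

S₀ = ε-closure({0}) = {0}
'b' @ 1: {1,2,4}
'b' @ 2: {3,4,5,6}
'd' @ 3: {7,8}
'b' @ 4: {9,10}
'd' @ 5: {11}  [accepting]
end set {11} — state 11 in

Answer: ACCEPT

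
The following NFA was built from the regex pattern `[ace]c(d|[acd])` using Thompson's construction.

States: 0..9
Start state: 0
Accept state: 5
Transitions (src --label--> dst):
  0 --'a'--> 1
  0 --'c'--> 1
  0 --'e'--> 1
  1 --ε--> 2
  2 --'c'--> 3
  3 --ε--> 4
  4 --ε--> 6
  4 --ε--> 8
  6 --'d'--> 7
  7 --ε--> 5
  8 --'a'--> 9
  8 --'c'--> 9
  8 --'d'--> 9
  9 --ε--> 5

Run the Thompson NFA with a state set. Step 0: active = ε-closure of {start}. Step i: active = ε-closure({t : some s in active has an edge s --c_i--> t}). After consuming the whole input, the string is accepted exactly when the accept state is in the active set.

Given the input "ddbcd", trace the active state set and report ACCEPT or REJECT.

initial (ε-close {0}): {0}
'd' @ 1: {}  — no active states
rest 'dbcd' ignored (set empty)
final: {}; accept 5 not in set

Answer: REJECT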